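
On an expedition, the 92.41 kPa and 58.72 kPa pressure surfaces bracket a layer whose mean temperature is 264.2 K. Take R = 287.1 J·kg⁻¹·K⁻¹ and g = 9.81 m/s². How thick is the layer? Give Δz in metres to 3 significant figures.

Hypsometric equation: Δz = (R T̄/g) ln(P₁/P₂).
R T̄/g = 287.1 × 264.2 / 9.81 = 7732.1 m.
ln(92.41/58.72) = ln(1.5737) = 0.45343.
Δz = 7732.1 × 0.45343 = 3506.0 m.

Δz ≈ 3510 m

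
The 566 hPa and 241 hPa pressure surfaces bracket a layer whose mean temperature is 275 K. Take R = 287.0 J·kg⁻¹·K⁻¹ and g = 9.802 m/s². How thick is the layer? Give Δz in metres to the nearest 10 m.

Δz ≈ 6870 m

Hypsometric equation: Δz = (R T̄/g) ln(P₁/P₂).
R T̄/g = 287.0 × 275 / 9.802 = 8051.9 m.
ln(566/241) = ln(2.3485) = 0.85378.
Δz = 8051.9 × 0.85378 = 6874.6 m.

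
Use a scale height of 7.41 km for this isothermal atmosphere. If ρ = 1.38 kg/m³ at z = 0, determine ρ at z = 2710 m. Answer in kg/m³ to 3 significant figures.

ρ ≈ 0.957 kg/m³

In an isothermal atmosphere, density decays like pressure: ρ = ρ₀ exp(−z/H).
z/H = 2710.0/7410.0 = 0.36572; exp(−0.36572) = 0.69370.
ρ = 1.38 × 0.69370 = 0.95731 kg/m³.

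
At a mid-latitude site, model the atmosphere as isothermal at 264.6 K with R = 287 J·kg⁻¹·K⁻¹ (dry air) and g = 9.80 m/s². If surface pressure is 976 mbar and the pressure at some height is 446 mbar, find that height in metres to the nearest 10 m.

Scale height: H = RT/g = 287 × 264.6 / 9.80 = 7749.0 m.
Invert the barometric formula: z = H ln(P₀/P).
P₀/P = 976/446 = 2.1883; ln(2.1883) = 0.78312.
z = 7749.0 × 0.78312 = 6068.4 m.

z ≈ 6070 m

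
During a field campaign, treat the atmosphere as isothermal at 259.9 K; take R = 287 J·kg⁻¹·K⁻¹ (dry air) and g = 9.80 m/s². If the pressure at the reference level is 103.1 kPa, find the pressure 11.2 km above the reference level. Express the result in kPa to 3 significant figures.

Scale height: H = RT/g = 287 × 259.9 / 9.80 = 7611.4 m.
Barometric formula: P = P₀ exp(−z/H).
z/H = 11200/7611.4 = 1.4715; exp(−1.4715) = 0.22958.
P = 103.1 × 0.22958 = 23.670 kPa.

P ≈ 23.7 kPa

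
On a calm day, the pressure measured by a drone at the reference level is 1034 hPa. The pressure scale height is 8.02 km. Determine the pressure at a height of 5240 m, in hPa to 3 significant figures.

P ≈ 538 hPa

Barometric formula: P = P₀ exp(−z/H).
z/H = 5240.0/8020.0 = 0.65337; exp(−0.65337) = 0.52029.
P = 1034 × 0.52029 = 537.98 hPa.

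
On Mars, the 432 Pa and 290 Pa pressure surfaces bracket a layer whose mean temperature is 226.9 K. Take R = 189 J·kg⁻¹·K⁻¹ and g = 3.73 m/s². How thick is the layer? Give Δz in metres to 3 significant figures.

Δz ≈ 4580 m

Hypsometric equation: Δz = (R T̄/g) ln(P₁/P₂).
R T̄/g = 189 × 226.9 / 3.73 = 11497 m.
ln(432/290) = ln(1.4897) = 0.39857.
Δz = 11497 × 0.39857 = 4582.4 m.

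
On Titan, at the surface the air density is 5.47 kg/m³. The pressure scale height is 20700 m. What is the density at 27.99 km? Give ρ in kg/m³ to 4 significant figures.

In an isothermal atmosphere, density decays like pressure: ρ = ρ₀ exp(−z/H).
z/H = 27990/20700 = 1.3522; exp(−1.3522) = 0.25867.
ρ = 5.47 × 0.25867 = 1.4149 kg/m³.

ρ ≈ 1.415 kg/m³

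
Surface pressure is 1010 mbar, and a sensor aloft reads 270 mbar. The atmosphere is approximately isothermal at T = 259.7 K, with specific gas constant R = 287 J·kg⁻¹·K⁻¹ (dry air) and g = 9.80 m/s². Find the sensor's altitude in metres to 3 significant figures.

z ≈ 10000 m

Scale height: H = RT/g = 287 × 259.7 / 9.80 = 7605.5 m.
Invert the barometric formula: z = H ln(P₀/P).
P₀/P = 1010/270 = 3.7407; ln(3.7407) = 1.3193.
z = 7605.5 × 1.3193 = 10034 m.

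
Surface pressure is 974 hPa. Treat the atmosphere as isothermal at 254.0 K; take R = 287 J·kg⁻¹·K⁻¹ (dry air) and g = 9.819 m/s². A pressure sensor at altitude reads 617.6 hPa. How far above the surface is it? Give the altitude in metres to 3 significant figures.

z ≈ 3380 m

Scale height: H = RT/g = 287 × 254.0 / 9.819 = 7424.2 m.
Invert the barometric formula: z = H ln(P₀/P).
P₀/P = 974/617.6 = 1.5771; ln(1.5771) = 0.45559.
z = 7424.2 × 0.45559 = 3382.4 m.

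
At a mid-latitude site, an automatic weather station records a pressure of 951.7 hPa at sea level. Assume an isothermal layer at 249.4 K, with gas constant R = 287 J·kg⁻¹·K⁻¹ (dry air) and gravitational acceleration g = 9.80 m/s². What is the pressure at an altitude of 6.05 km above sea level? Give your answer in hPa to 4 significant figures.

Scale height: H = RT/g = 287 × 249.4 / 9.80 = 7303.9 m.
Barometric formula: P = P₀ exp(−z/H).
z/H = 6050.0/7303.9 = 0.82832; exp(−0.82832) = 0.43678.
P = 951.7 × 0.43678 = 415.68 hPa.

P ≈ 415.7 hPa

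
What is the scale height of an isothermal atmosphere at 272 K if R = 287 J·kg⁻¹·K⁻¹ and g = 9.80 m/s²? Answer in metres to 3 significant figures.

The scale height of an isothermal atmosphere is H = RT/g.
H = 287 × 272 / 9.80 = 78064/9.80 = 7965.7 m.

H ≈ 7970 m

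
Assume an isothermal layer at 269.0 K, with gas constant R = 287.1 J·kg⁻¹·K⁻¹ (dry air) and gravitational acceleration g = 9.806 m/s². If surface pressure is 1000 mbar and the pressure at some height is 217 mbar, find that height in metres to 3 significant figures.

Scale height: H = RT/g = 287.1 × 269.0 / 9.806 = 7875.8 m.
Invert the barometric formula: z = H ln(P₀/P).
P₀/P = 1000/217 = 4.6083; ln(4.6083) = 1.5279.
z = 7875.8 × 1.5279 = 12033 m.

z ≈ 12000 m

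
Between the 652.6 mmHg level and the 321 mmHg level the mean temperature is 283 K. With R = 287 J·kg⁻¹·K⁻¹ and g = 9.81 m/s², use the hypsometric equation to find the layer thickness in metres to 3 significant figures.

Δz ≈ 5870 m

Hypsometric equation: Δz = (R T̄/g) ln(P₁/P₂).
R T̄/g = 287 × 283 / 9.81 = 8279.4 m.
ln(652.6/321) = ln(2.0330) = 0.70951.
Δz = 8279.4 × 0.70951 = 5874.3 m.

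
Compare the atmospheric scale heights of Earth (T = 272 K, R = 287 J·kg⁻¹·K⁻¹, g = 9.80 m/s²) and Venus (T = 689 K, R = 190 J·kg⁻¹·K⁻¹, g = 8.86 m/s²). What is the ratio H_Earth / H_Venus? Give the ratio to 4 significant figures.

H_Earth/H_Venus ≈ 0.5391

H = RT/g for each body.
H_Earth = 287 × 272 / 9.80 = 7965.7 m.
H_Venus = 190 × 689 / 8.86 = 14775 m.
H_Earth/H_Venus = 7965.7/14775 = 0.53913.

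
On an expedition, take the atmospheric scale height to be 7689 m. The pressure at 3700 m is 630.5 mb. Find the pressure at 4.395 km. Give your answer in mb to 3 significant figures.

Between two levels, P₂ = P₁ exp(−Δz/H) with Δz = z₂ − z₁.
Δz = 4395.0 − 3700.0 = 695.00 m; Δz/H = 695.00/7689.0 = 0.090389.
P₂ = 630.5 × exp(−0.090389) = 630.5 × 0.91358 = 576.01 mb.

P ≈ 576 mb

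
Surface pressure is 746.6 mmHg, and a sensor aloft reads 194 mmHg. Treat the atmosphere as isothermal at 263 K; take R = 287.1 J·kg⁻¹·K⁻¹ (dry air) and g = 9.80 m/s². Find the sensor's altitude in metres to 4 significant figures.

z ≈ 10380 m

Scale height: H = RT/g = 287.1 × 263 / 9.80 = 7704.8 m.
Invert the barometric formula: z = H ln(P₀/P).
P₀/P = 746.6/194 = 3.8485; ln(3.8485) = 1.3477.
z = 7704.8 × 1.3477 = 10384 m.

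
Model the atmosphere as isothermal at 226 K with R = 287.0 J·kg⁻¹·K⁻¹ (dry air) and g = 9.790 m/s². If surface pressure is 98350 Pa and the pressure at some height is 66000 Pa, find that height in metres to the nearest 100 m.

Scale height: H = RT/g = 287.0 × 226 / 9.790 = 6625.3 m.
Invert the barometric formula: z = H ln(P₀/P).
P₀/P = 98350/66000 = 1.4902; ln(1.4902) = 0.39891.
z = 6625.3 × 0.39891 = 2642.9 m.

z ≈ 2600 m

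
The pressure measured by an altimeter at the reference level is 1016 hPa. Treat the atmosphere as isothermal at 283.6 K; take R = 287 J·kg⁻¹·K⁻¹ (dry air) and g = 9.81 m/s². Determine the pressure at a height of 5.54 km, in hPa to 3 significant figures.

P ≈ 521 hPa

Scale height: H = RT/g = 287 × 283.6 / 9.81 = 8297.0 m.
Barometric formula: P = P₀ exp(−z/H).
z/H = 5540.0/8297.0 = 0.66771; exp(−0.66771) = 0.51288.
P = 1016 × 0.51288 = 521.09 hPa.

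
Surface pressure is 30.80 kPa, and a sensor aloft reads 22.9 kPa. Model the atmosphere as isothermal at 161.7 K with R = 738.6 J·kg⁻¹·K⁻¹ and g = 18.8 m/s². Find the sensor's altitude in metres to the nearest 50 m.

z ≈ 1900 m

Scale height: H = RT/g = 738.6 × 161.7 / 18.8 = 6352.7 m.
Invert the barometric formula: z = H ln(P₀/P).
P₀/P = 30.80/22.9 = 1.3450; ln(1.3450) = 0.29639.
z = 6352.7 × 0.29639 = 1882.9 m.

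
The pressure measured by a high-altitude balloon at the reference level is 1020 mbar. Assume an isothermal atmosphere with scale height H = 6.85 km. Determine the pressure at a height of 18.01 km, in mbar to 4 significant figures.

Barometric formula: P = P₀ exp(−z/H).
z/H = 18010/6850.0 = 2.6292; exp(−2.6292) = 0.072136.
P = 1020 × 0.072136 = 73.579 mbar.

P ≈ 73.58 mbar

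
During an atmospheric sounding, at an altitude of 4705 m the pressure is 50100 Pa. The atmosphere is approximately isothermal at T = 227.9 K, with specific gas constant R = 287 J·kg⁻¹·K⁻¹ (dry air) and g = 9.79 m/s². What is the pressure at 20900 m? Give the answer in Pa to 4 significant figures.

P ≈ 4437 Pa

Scale height: H = RT/g = 287 × 227.9 / 9.79 = 6681.0 m.
Between two levels, P₂ = P₁ exp(−Δz/H) with Δz = z₂ − z₁.
Δz = 20900 − 4705.0 = 16195 m; Δz/H = 16195/6681.0 = 2.4240.
P₂ = 50100 × exp(−2.4240) = 50100 × 0.088567 = 4437.2 Pa.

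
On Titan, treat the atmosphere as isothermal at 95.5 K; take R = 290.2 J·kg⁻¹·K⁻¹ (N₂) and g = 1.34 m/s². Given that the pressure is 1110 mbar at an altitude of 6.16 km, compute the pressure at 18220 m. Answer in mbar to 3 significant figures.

Scale height: H = RT/g = 290.2 × 95.5 / 1.34 = 20682 m.
Between two levels, P₂ = P₁ exp(−Δz/H) with Δz = z₂ − z₁.
Δz = 18220 − 6160.0 = 12060 m; Δz/H = 12060/20682 = 0.58312.
P₂ = 1110 × exp(−0.58312) = 1110 × 0.55815 = 619.55 mbar.

P ≈ 620 mbar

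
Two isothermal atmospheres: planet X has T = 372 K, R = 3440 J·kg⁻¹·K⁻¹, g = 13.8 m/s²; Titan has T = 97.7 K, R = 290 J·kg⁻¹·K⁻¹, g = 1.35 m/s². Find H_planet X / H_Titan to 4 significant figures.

H_planet X/H_Titan ≈ 4.418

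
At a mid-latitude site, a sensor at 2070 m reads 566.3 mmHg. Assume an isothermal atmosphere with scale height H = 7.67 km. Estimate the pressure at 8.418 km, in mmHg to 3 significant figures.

P ≈ 248 mmHg

Between two levels, P₂ = P₁ exp(−Δz/H) with Δz = z₂ − z₁.
Δz = 8418.0 − 2070.0 = 6348.0 m; Δz/H = 6348.0/7670.0 = 0.82764.
P₂ = 566.3 × exp(−0.82764) = 566.3 × 0.43708 = 247.52 mmHg.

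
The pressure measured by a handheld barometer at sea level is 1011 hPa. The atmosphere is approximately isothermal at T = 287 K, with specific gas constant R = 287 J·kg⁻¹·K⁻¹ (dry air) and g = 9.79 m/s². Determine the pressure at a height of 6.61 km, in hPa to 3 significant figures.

P ≈ 461 hPa

Scale height: H = RT/g = 287 × 287 / 9.79 = 8413.6 m.
Barometric formula: P = P₀ exp(−z/H).
z/H = 6610.0/8413.6 = 0.78563; exp(−0.78563) = 0.45583.
P = 1011 × 0.45583 = 460.84 hPa.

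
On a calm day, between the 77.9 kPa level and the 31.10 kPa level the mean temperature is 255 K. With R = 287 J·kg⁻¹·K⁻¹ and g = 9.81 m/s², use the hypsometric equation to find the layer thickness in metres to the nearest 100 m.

Δz ≈ 6900 m

Hypsometric equation: Δz = (R T̄/g) ln(P₁/P₂).
R T̄/g = 287 × 255 / 9.81 = 7460.2 m.
ln(77.9/31.10) = ln(2.5048) = 0.91821.
Δz = 7460.2 × 0.91821 = 6850.0 m.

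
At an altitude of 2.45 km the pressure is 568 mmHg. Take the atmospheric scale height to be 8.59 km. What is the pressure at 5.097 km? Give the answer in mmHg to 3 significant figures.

P ≈ 417 mmHg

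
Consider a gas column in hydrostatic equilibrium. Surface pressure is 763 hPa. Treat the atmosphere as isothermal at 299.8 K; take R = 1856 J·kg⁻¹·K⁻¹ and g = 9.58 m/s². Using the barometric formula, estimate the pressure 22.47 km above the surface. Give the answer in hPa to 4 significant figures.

Scale height: H = RT/g = 1856 × 299.8 / 9.58 = 58082 m.
Barometric formula: P = P₀ exp(−z/H).
z/H = 22470/58082 = 0.38687; exp(−0.38687) = 0.67918.
P = 763 × 0.67918 = 518.21 hPa.

P ≈ 518.2 hPa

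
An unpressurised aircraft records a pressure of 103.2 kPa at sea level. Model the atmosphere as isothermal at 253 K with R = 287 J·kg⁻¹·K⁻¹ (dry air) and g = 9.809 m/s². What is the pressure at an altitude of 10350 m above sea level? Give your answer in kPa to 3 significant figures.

P ≈ 25.5 kPa

Scale height: H = RT/g = 287 × 253 / 9.809 = 7402.5 m.
Barometric formula: P = P₀ exp(−z/H).
z/H = 10350/7402.5 = 1.3982; exp(−1.3982) = 0.24704.
P = 103.2 × 0.24704 = 25.495 kPa.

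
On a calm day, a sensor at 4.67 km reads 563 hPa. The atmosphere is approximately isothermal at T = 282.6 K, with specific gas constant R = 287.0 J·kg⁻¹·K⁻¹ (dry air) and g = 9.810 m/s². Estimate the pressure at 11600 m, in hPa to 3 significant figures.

P ≈ 243 hPa

Scale height: H = RT/g = 287.0 × 282.6 / 9.810 = 8267.7 m.
Between two levels, P₂ = P₁ exp(−Δz/H) with Δz = z₂ − z₁.
Δz = 11600 − 4670.0 = 6930.0 m; Δz/H = 6930.0/8267.7 = 0.83820.
P₂ = 563 × exp(−0.83820) = 563 × 0.43249 = 243.49 hPa.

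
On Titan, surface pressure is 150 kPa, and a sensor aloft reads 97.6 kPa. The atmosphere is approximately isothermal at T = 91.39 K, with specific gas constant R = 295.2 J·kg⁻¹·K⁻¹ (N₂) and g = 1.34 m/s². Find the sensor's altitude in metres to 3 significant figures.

Scale height: H = RT/g = 295.2 × 91.39 / 1.34 = 20133 m.
Invert the barometric formula: z = H ln(P₀/P).
P₀/P = 150/97.6 = 1.5369; ln(1.5369) = 0.42977.
z = 20133 × 0.42977 = 8652.6 m.

z ≈ 8650 m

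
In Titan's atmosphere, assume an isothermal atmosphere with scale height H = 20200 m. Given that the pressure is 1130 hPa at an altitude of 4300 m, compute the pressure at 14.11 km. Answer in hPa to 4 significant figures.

Between two levels, P₂ = P₁ exp(−Δz/H) with Δz = z₂ − z₁.
Δz = 14110 − 4300.0 = 9810.0 m; Δz/H = 9810.0/20200 = 0.48564.
P₂ = 1130 × exp(−0.48564) = 1130 × 0.61530 = 695.29 hPa.

P ≈ 695.3 hPa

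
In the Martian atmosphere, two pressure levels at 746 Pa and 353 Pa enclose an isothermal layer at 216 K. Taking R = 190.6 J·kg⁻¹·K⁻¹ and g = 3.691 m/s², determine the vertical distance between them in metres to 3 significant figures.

Δz ≈ 8350 m

Hypsometric equation: Δz = (R T̄/g) ln(P₁/P₂).
R T̄/g = 190.6 × 216 / 3.691 = 11154 m.
ln(746/353) = ln(2.1133) = 0.74825.
Δz = 11154 × 0.74825 = 8346.0 m.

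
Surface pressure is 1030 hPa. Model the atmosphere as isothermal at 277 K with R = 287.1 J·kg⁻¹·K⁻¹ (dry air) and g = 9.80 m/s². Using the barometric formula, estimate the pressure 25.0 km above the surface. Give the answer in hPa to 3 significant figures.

P ≈ 47.3 hPa

Scale height: H = RT/g = 287.1 × 277 / 9.80 = 8115.0 m.
Barometric formula: P = P₀ exp(−z/H).
z/H = 25000/8115.0 = 3.0807; exp(−3.0807) = 0.045927.
P = 1030 × 0.045927 = 47.305 hPa.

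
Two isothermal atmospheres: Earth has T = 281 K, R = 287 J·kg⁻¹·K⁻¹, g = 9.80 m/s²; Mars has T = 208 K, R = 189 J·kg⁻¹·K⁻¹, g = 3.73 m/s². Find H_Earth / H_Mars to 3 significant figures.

H_Earth/H_Mars ≈ 0.781

H = RT/g for each body.
H_Earth = 287 × 281 / 9.80 = 8229.3 m.
H_Mars = 189 × 208 / 3.73 = 10539 m.
H_Earth/H_Mars = 8229.3/10539 = 0.78084.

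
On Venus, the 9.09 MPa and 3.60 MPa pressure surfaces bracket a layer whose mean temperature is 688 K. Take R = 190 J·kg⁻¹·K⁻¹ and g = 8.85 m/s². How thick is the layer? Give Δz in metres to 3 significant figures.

Δz ≈ 13700 m

Hypsometric equation: Δz = (R T̄/g) ln(P₁/P₂).
R T̄/g = 190 × 688 / 8.85 = 14771 m.
ln(9.09/3.60) = ln(2.5250) = 0.92624.
Δz = 14771 × 0.92624 = 13681 m.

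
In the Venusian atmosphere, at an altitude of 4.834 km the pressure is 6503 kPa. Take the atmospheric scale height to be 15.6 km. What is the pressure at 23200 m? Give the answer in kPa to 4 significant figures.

Between two levels, P₂ = P₁ exp(−Δz/H) with Δz = z₂ − z₁.
Δz = 23200 − 4834.0 = 18366 m; Δz/H = 18366/15600 = 1.1773.
P₂ = 6503 × exp(−1.1773) = 6503 × 0.30811 = 2003.6 kPa.

P ≈ 2004 kPa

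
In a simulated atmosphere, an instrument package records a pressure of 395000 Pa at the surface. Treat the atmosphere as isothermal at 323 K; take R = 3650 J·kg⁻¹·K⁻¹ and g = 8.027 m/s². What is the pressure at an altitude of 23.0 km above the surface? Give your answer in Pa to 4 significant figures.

P ≈ 337700 Pa

Scale height: H = RT/g = 3650 × 323 / 8.027 = 146870 m.
Barometric formula: P = P₀ exp(−z/H).
z/H = 23000/146870 = 0.15660; exp(−0.15660) = 0.85505.
P = 395000 × 0.85505 = 337740 Pa.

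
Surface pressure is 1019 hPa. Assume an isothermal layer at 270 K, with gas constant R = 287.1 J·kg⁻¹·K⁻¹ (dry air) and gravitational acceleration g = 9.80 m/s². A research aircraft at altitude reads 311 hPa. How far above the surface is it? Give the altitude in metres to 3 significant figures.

z ≈ 9390 m

Scale height: H = RT/g = 287.1 × 270 / 9.80 = 7909.9 m.
Invert the barometric formula: z = H ln(P₀/P).
P₀/P = 1019/311 = 3.2765; ln(3.2765) = 1.1868.
z = 7909.9 × 1.1868 = 9387.5 m.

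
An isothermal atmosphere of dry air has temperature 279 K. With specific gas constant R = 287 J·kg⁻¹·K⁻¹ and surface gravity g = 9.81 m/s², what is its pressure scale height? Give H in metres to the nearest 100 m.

H ≈ 8200 m

The scale height of an isothermal atmosphere is H = RT/g.
H = 287 × 279 / 9.81 = 80073/9.81 = 8162.4 m.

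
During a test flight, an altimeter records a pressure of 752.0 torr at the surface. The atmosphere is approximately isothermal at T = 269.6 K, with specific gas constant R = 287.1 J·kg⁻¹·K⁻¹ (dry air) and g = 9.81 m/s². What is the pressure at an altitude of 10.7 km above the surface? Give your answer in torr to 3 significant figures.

P ≈ 194 torr

Scale height: H = RT/g = 287.1 × 269.6 / 9.81 = 7890.1 m.
Barometric formula: P = P₀ exp(−z/H).
z/H = 10700/7890.1 = 1.3561; exp(−1.3561) = 0.25766.
P = 752.0 × 0.25766 = 193.76 torr.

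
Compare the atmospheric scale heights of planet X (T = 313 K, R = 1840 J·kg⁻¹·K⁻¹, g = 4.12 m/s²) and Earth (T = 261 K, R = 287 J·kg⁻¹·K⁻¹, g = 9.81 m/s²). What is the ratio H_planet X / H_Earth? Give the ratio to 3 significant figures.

H = RT/g for each body.
H_planet X = 1840 × 313 / 4.12 = 139790 m.
H_Earth = 287 × 261 / 9.81 = 7635.8 m.
H_planet X/H_Earth = 139790/7635.8 = 18.307.

H_planet X/H_Earth ≈ 18.3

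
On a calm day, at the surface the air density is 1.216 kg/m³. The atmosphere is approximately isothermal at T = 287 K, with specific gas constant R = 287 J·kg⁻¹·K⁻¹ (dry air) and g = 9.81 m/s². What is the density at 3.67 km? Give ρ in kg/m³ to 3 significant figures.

Scale height: H = RT/g = 287 × 287 / 9.81 = 8396.4 m.
In an isothermal atmosphere, density decays like pressure: ρ = ρ₀ exp(−z/H).
z/H = 3670.0/8396.4 = 0.43709; exp(−0.43709) = 0.64591.
ρ = 1.216 × 0.64591 = 0.78543 kg/m³.

ρ ≈ 0.785 kg/m³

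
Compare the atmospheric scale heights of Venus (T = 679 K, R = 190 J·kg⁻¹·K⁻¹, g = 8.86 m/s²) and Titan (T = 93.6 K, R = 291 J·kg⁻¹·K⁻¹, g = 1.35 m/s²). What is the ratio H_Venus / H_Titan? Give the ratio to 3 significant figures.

H_Venus/H_Titan ≈ 0.722

H = RT/g for each body.
H_Venus = 190 × 679 / 8.86 = 14561 m.
H_Titan = 291 × 93.6 / 1.35 = 20176 m.
H_Venus/H_Titan = 14561/20176 = 0.72170.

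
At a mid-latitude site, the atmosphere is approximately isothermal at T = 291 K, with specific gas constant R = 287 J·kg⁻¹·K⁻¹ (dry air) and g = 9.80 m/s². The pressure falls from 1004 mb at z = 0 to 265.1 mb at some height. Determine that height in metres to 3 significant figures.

Scale height: H = RT/g = 287 × 291 / 9.80 = 8522.1 m.
Invert the barometric formula: z = H ln(P₀/P).
P₀/P = 1004/265.1 = 3.7873; ln(3.7873) = 1.3317.
z = 8522.1 × 1.3317 = 11349 m.

z ≈ 11300 m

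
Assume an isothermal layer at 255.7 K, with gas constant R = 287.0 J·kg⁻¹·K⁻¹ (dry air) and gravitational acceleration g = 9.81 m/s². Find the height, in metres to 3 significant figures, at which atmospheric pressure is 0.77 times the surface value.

Scale height: H = RT/g = 287.0 × 255.7 / 9.81 = 7480.7 m.
Set P/P₀ = exp(−z/H) = 0.77, so z = −H ln(0.77).
−ln(0.77) = 0.26136; z = 7480.7 × 0.26136 = 1955.2 m.

z ≈ 1960 m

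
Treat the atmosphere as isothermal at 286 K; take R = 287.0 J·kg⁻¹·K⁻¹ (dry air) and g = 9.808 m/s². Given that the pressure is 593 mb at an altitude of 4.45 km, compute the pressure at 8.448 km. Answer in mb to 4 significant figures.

Scale height: H = RT/g = 287.0 × 286 / 9.808 = 8368.9 m.
Between two levels, P₂ = P₁ exp(−Δz/H) with Δz = z₂ − z₁.
Δz = 8448.0 − 4450.0 = 3998.0 m; Δz/H = 3998.0/8368.9 = 0.47772.
P₂ = 593 × exp(−0.47772) = 593 × 0.62020 = 367.78 mb.

P ≈ 367.8 mb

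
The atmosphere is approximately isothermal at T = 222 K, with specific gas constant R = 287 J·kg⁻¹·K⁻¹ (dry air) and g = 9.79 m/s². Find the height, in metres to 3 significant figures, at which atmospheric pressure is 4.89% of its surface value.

Scale height: H = RT/g = 287 × 222 / 9.79 = 6508.1 m.
Set P/P₀ = exp(−z/H) = 0.0489, so z = −H ln(0.0489).
−ln(0.0489) = 3.0180; z = 6508.1 × 3.0180 = 19641 m.

z ≈ 19600 m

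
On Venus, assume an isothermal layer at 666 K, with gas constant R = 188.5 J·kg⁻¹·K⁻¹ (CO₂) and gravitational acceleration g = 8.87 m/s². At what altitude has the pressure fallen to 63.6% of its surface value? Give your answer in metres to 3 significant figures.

z ≈ 6410 m

Scale height: H = RT/g = 188.5 × 666 / 8.87 = 14153 m.
Set P/P₀ = exp(−z/H) = 0.636, so z = −H ln(0.636).
−ln(0.636) = 0.45256; z = 14153 × 0.45256 = 6405.1 m.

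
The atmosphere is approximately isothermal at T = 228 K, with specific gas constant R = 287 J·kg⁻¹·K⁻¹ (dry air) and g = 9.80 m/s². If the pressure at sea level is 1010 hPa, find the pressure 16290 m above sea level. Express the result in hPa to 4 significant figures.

P ≈ 88.06 hPa

Scale height: H = RT/g = 287 × 228 / 9.80 = 6677.1 m.
Barometric formula: P = P₀ exp(−z/H).
z/H = 16290/6677.1 = 2.4397; exp(−2.4397) = 0.087187.
P = 1010 × 0.087187 = 88.059 hPa.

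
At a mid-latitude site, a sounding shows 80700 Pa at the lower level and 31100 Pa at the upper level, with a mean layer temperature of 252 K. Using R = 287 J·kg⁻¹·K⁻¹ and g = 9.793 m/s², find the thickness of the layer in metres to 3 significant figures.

Δz ≈ 7040 m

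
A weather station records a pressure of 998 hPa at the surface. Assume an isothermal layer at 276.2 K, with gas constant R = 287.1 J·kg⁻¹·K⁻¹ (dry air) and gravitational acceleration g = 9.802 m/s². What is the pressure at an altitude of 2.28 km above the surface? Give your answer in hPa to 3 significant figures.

P ≈ 753 hPa

Scale height: H = RT/g = 287.1 × 276.2 / 9.802 = 8089.9 m.
Barometric formula: P = P₀ exp(−z/H).
z/H = 2280.0/8089.9 = 0.28183; exp(−0.28183) = 0.75440.
P = 998 × 0.75440 = 752.89 hPa.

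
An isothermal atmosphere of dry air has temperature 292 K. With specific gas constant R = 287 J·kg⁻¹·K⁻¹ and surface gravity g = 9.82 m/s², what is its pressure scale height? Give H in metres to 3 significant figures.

H ≈ 8530 m

The scale height of an isothermal atmosphere is H = RT/g.
H = 287 × 292 / 9.82 = 83804/9.82 = 8534.0 m.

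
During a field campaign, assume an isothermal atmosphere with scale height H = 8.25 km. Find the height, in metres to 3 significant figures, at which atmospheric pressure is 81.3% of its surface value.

z ≈ 1710 m

Set P/P₀ = exp(−z/H) = 0.813, so z = −H ln(0.813).
−ln(0.813) = 0.20702; z = 8250.0 × 0.20702 = 1707.9 m.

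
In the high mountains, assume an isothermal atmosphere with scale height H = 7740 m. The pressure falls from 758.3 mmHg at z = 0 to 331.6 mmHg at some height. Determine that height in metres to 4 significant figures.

Invert the barometric formula: z = H ln(P₀/P).
P₀/P = 758.3/331.6 = 2.2868; ln(2.2868) = 0.82715.
z = 7740.0 × 0.82715 = 6402.1 m.

z ≈ 6402 m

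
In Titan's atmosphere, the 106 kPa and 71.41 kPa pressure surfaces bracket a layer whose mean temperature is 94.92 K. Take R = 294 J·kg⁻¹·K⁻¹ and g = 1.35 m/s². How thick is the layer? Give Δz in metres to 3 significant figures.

Hypsometric equation: Δz = (R T̄/g) ln(P₁/P₂).
R T̄/g = 294 × 94.92 / 1.35 = 20671 m.
ln(106/71.41) = ln(1.4844) = 0.39501.
Δz = 20671 × 0.39501 = 8165.3 m.

Δz ≈ 8170 m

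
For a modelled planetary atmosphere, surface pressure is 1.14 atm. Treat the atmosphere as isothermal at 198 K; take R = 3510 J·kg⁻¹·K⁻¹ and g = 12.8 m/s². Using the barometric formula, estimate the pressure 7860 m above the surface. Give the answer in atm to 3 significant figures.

Scale height: H = RT/g = 3510 × 198 / 12.8 = 54295 m.
Barometric formula: P = P₀ exp(−z/H).
z/H = 7860.0/54295 = 0.14476; exp(−0.14476) = 0.86523.
P = 1.14 × 0.86523 = 0.98636 atm.

P ≈ 0.986 atm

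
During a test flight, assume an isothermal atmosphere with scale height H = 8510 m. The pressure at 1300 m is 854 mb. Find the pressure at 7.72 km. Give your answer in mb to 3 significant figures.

P ≈ 402 mb

Between two levels, P₂ = P₁ exp(−Δz/H) with Δz = z₂ − z₁.
Δz = 7720.0 − 1300.0 = 6420.0 m; Δz/H = 6420.0/8510.0 = 0.75441.
P₂ = 854 × exp(−0.75441) = 854 × 0.47029 = 401.63 mb.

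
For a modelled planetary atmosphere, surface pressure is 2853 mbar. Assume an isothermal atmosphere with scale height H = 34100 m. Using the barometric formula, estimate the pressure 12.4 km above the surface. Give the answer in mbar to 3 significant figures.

P ≈ 1980 mbar

Barometric formula: P = P₀ exp(−z/H).
z/H = 12400/34100 = 0.36364; exp(−0.36364) = 0.69514.
P = 2853 × 0.69514 = 1983.2 mbar.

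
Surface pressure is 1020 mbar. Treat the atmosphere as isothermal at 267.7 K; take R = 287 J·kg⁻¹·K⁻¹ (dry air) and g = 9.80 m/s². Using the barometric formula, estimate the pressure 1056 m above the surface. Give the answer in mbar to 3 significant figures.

P ≈ 891 mbar

Scale height: H = RT/g = 287 × 267.7 / 9.80 = 7839.8 m.
Barometric formula: P = P₀ exp(−z/H).
z/H = 1056.0/7839.8 = 0.13470; exp(−0.13470) = 0.87398.
P = 1020 × 0.87398 = 891.46 mbar.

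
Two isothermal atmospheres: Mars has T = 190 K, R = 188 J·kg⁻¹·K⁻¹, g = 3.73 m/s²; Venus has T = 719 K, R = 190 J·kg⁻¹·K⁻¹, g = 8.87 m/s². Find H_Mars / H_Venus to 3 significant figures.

H = RT/g for each body.
H_Mars = 188 × 190 / 3.73 = 9576.4 m.
H_Venus = 190 × 719 / 8.87 = 15401 m.
H_Mars/H_Venus = 9576.4/15401 = 0.62180.

H_Mars/H_Venus ≈ 0.622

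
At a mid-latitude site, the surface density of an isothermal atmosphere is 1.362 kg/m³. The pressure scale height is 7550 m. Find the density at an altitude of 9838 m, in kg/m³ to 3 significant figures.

ρ ≈ 0.370 kg/m³

In an isothermal atmosphere, density decays like pressure: ρ = ρ₀ exp(−z/H).
z/H = 9838.0/7550.0 = 1.3030; exp(−1.3030) = 0.27172.
ρ = 1.362 × 0.27172 = 0.37008 kg/m³.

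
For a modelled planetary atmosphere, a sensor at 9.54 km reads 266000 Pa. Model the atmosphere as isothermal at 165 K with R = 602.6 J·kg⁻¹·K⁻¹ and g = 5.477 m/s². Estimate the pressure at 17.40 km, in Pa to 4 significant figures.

Scale height: H = RT/g = 602.6 × 165 / 5.477 = 18154 m.
Between two levels, P₂ = P₁ exp(−Δz/H) with Δz = z₂ − z₁.
Δz = 17400 − 9540.0 = 7860.0 m; Δz/H = 7860.0/18154 = 0.43296.
P₂ = 266000 × exp(−0.43296) = 266000 × 0.64859 = 172520 Pa.

P ≈ 172500 Pa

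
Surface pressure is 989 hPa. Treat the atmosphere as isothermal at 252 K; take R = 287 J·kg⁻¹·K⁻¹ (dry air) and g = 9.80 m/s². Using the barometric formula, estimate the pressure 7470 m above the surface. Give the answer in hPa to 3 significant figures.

Scale height: H = RT/g = 287 × 252 / 9.80 = 7380.0 m.
Barometric formula: P = P₀ exp(−z/H).
z/H = 7470.0/7380.0 = 1.0122; exp(−1.0122) = 0.36342.
P = 989 × 0.36342 = 359.42 hPa.

P ≈ 359 hPa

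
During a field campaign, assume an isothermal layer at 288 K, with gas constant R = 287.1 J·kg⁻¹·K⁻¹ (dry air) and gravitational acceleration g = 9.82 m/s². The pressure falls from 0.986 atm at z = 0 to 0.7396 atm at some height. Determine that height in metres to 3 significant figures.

z ≈ 2420 m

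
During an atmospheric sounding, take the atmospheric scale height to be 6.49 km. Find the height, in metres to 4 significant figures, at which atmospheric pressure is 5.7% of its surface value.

z ≈ 18590 m

Set P/P₀ = exp(−z/H) = 0.057, so z = −H ln(0.057).
−ln(0.057) = 2.8647; z = 6490.0 × 2.8647 = 18592 m.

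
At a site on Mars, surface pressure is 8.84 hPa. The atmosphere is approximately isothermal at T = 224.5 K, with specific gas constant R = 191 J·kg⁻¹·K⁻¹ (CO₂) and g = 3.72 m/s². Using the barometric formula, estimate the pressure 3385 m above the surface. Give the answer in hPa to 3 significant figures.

P ≈ 6.59 hPa

Scale height: H = RT/g = 191 × 224.5 / 3.72 = 11527 m.
Barometric formula: P = P₀ exp(−z/H).
z/H = 3385.0/11527 = 0.29366; exp(−0.29366) = 0.74553.
P = 8.84 × 0.74553 = 6.5905 hPa.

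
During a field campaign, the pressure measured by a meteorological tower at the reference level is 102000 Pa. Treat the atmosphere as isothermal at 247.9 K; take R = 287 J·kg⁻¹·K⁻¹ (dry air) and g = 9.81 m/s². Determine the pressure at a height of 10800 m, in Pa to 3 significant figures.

P ≈ 23000 Pa

Scale height: H = RT/g = 287 × 247.9 / 9.81 = 7252.5 m.
Barometric formula: P = P₀ exp(−z/H).
z/H = 10800/7252.5 = 1.4891; exp(−1.4891) = 0.22558.
P = 102000 × 0.22558 = 23009 Pa.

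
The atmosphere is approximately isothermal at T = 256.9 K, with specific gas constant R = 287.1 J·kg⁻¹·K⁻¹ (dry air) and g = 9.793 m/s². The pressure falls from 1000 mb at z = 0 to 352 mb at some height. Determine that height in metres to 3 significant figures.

Scale height: H = RT/g = 287.1 × 256.9 / 9.793 = 7531.5 m.
Invert the barometric formula: z = H ln(P₀/P).
P₀/P = 1000/352 = 2.8409; ln(2.8409) = 1.0441.
z = 7531.5 × 1.0441 = 7863.6 m.

z ≈ 7860 m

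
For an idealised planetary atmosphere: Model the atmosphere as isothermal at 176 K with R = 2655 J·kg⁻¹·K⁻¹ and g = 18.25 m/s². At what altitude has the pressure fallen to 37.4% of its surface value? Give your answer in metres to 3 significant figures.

z ≈ 25200 m

Scale height: H = RT/g = 2655 × 176 / 18.25 = 25604 m.
Set P/P₀ = exp(−z/H) = 0.374, so z = −H ln(0.374).
−ln(0.374) = 0.98350; z = 25604 × 0.98350 = 25182 m.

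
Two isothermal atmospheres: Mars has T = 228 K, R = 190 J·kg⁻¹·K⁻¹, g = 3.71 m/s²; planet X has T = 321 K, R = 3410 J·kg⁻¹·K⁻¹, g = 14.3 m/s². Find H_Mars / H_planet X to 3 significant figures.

H_Mars/H_planet X ≈ 0.153

H = RT/g for each body.
H_Mars = 190 × 228 / 3.71 = 11677 m.
H_planet X = 3410 × 321 / 14.3 = 76546 m.
H_Mars/H_planet X = 11677/76546 = 0.15255.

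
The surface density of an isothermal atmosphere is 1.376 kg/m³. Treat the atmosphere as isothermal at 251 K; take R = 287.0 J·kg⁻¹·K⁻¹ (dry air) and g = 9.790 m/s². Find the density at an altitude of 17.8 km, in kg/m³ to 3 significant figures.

ρ ≈ 0.122 kg/m³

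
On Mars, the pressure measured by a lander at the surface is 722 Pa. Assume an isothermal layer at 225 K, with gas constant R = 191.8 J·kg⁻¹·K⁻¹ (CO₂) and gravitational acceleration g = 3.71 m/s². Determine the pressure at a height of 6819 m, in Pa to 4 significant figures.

Scale height: H = RT/g = 191.8 × 225 / 3.71 = 11632 m.
Barometric formula: P = P₀ exp(−z/H).
z/H = 6819.0/11632 = 0.58623; exp(−0.58623) = 0.55642.
P = 722 × 0.55642 = 401.74 Pa.

P ≈ 401.7 Pa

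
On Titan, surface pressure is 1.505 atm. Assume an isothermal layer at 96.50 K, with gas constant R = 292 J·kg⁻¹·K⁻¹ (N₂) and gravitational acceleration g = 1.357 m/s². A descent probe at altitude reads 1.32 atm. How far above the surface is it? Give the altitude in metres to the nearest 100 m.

z ≈ 2700 m

Scale height: H = RT/g = 292 × 96.50 / 1.357 = 20765 m.
Invert the barometric formula: z = H ln(P₀/P).
P₀/P = 1.505/1.32 = 1.1402; ln(1.1402) = 0.13120.
z = 20765 × 0.13120 = 2724.4 m.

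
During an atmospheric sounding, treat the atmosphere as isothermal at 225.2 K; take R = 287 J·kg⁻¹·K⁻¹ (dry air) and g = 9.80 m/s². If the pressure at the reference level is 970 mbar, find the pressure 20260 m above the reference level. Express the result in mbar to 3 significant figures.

P ≈ 44.9 mbar

Scale height: H = RT/g = 287 × 225.2 / 9.80 = 6595.1 m.
Barometric formula: P = P₀ exp(−z/H).
z/H = 20260/6595.1 = 3.0720; exp(−3.0720) = 0.046328.
P = 970 × 0.046328 = 44.938 mbar.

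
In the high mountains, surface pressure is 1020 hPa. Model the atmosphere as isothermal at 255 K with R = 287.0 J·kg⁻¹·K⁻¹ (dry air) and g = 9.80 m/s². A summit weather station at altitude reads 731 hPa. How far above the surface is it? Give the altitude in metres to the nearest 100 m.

Scale height: H = RT/g = 287.0 × 255 / 9.80 = 7467.9 m.
Invert the barometric formula: z = H ln(P₀/P).
P₀/P = 1020/731 = 1.3953; ln(1.3953) = 0.33311.
z = 7467.9 × 0.33311 = 2487.6 m.

z ≈ 2500 m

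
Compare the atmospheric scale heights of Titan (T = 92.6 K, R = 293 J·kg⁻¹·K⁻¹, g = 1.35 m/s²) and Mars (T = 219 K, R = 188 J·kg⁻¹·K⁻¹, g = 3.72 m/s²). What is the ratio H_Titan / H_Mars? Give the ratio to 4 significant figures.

H_Titan/H_Mars ≈ 1.816

H = RT/g for each body.
H_Titan = 293 × 92.6 / 1.35 = 20098 m.
H_Mars = 188 × 219 / 3.72 = 11068 m.
H_Titan/H_Mars = 20098/11068 = 1.8159.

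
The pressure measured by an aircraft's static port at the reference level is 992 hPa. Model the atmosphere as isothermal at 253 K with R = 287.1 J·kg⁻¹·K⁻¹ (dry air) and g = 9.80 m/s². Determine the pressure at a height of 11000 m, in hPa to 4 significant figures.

P ≈ 224.9 hPa

Scale height: H = RT/g = 287.1 × 253 / 9.80 = 7411.9 m.
Barometric formula: P = P₀ exp(−z/H).
z/H = 11000/7411.9 = 1.4841; exp(−1.4841) = 0.22671.
P = 992 × 0.22671 = 224.90 hPa.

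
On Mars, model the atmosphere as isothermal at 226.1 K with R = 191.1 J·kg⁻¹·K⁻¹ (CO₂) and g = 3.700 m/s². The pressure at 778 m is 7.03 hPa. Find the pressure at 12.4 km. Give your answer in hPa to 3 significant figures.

P ≈ 2.60 hPa

Scale height: H = RT/g = 191.1 × 226.1 / 3.700 = 11678 m.
Between two levels, P₂ = P₁ exp(−Δz/H) with Δz = z₂ − z₁.
Δz = 12400 − 778.00 = 11622 m; Δz/H = 11622/11678 = 0.99520.
P₂ = 7.03 × exp(−0.99520) = 7.03 × 0.36965 = 2.5986 hPa.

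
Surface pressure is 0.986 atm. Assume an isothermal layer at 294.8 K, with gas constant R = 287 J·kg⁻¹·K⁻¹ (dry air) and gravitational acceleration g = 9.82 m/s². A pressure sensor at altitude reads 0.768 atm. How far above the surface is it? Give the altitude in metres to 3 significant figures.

z ≈ 2150 m

Scale height: H = RT/g = 287 × 294.8 / 9.82 = 8615.8 m.
Invert the barometric formula: z = H ln(P₀/P).
P₀/P = 0.986/0.768 = 1.2839; ln(1.2839) = 0.24990.
z = 8615.8 × 0.24990 = 2153.1 m.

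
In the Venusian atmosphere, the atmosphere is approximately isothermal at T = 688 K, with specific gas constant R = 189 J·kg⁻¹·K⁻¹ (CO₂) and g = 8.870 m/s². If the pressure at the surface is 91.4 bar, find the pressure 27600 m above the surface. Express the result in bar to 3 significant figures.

Scale height: H = RT/g = 189 × 688 / 8.870 = 14660 m.
Barometric formula: P = P₀ exp(−z/H).
z/H = 27600/14660 = 1.8827; exp(−1.8827) = 0.15218.
P = 91.4 × 0.15218 = 13.909 bar.

P ≈ 13.9 bar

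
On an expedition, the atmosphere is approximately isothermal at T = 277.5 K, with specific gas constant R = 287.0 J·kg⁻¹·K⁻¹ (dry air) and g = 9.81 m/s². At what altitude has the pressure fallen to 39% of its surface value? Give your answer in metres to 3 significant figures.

z ≈ 7640 m

Scale height: H = RT/g = 287.0 × 277.5 / 9.81 = 8118.5 m.
Set P/P₀ = exp(−z/H) = 0.39, so z = −H ln(0.39).
−ln(0.39) = 0.94161; z = 8118.5 × 0.94161 = 7644.5 m.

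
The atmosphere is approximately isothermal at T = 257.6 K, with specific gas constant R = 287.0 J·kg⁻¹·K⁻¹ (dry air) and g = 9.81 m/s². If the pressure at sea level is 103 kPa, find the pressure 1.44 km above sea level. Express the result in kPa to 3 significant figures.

P ≈ 85.1 kPa

Scale height: H = RT/g = 287.0 × 257.6 / 9.81 = 7536.3 m.
Barometric formula: P = P₀ exp(−z/H).
z/H = 1440.0/7536.3 = 0.19108; exp(−0.19108) = 0.82607.
P = 103 × 0.82607 = 85.085 kPa.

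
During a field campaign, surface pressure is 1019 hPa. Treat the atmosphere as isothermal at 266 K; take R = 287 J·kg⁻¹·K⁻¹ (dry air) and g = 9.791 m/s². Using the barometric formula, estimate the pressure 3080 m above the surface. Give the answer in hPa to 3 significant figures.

P ≈ 686 hPa

Scale height: H = RT/g = 287 × 266 / 9.791 = 7797.2 m.
Barometric formula: P = P₀ exp(−z/H).
z/H = 3080.0/7797.2 = 0.39501; exp(−0.39501) = 0.67367.
P = 1019 × 0.67367 = 686.47 hPa.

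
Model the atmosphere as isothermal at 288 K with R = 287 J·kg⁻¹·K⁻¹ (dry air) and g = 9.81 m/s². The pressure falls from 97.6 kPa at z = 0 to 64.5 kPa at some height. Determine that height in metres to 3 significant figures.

z ≈ 3490 m

Scale height: H = RT/g = 287 × 288 / 9.81 = 8425.7 m.
Invert the barometric formula: z = H ln(P₀/P).
P₀/P = 97.6/64.5 = 1.5132; ln(1.5132) = 0.41423.
z = 8425.7 × 0.41423 = 3490.2 m.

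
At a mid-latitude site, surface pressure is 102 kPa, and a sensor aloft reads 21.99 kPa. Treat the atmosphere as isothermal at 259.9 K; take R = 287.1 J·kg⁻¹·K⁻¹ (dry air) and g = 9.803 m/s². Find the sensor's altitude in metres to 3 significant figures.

z ≈ 11700 m

Scale height: H = RT/g = 287.1 × 259.9 / 9.803 = 7611.7 m.
Invert the barometric formula: z = H ln(P₀/P).
P₀/P = 102/21.99 = 4.6385; ln(4.6385) = 1.5344.
z = 7611.7 × 1.5344 = 11679 m.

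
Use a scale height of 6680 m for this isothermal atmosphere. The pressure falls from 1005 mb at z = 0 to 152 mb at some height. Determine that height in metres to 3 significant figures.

z ≈ 12600 m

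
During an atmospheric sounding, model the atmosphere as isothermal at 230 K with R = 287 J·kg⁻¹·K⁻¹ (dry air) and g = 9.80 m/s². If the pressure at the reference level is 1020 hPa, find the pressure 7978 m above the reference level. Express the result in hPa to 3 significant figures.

P ≈ 312 hPa

Scale height: H = RT/g = 287 × 230 / 9.80 = 6735.7 m.
Barometric formula: P = P₀ exp(−z/H).
z/H = 7978.0/6735.7 = 1.1844; exp(−1.1844) = 0.30593.
P = 1020 × 0.30593 = 312.05 hPa.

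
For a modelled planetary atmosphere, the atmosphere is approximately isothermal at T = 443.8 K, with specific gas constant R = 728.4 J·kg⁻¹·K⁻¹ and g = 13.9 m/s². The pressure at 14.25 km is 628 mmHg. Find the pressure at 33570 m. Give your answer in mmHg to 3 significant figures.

P ≈ 274 mmHg

Scale height: H = RT/g = 728.4 × 443.8 / 13.9 = 23256 m.
Between two levels, P₂ = P₁ exp(−Δz/H) with Δz = z₂ − z₁.
Δz = 33570 − 14250 = 19320 m; Δz/H = 19320/23256 = 0.83075.
P₂ = 628 × exp(−0.83075) = 628 × 0.43572 = 273.63 mmHg.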